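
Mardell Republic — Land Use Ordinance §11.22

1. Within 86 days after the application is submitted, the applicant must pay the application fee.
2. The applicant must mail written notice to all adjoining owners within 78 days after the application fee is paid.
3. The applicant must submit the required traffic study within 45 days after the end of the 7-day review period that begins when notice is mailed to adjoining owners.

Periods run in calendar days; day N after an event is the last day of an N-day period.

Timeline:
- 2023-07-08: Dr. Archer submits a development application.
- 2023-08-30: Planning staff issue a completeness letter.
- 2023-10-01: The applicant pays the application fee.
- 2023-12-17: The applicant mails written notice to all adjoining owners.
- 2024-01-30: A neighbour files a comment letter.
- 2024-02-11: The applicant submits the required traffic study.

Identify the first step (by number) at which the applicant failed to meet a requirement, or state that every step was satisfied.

Step 3

(1) due by 2023-07-08 + 86 days = 2023-10-02; completed 2023-10-01, before the deadline.
(2) due by 2023-10-01 + 78 days = 2023-12-18; completed 2023-12-17, before the deadline.
(3) due by 2023-12-24 + 45 days = 2024-02-07; not done until 2024-02-11, 4 days after the deadline.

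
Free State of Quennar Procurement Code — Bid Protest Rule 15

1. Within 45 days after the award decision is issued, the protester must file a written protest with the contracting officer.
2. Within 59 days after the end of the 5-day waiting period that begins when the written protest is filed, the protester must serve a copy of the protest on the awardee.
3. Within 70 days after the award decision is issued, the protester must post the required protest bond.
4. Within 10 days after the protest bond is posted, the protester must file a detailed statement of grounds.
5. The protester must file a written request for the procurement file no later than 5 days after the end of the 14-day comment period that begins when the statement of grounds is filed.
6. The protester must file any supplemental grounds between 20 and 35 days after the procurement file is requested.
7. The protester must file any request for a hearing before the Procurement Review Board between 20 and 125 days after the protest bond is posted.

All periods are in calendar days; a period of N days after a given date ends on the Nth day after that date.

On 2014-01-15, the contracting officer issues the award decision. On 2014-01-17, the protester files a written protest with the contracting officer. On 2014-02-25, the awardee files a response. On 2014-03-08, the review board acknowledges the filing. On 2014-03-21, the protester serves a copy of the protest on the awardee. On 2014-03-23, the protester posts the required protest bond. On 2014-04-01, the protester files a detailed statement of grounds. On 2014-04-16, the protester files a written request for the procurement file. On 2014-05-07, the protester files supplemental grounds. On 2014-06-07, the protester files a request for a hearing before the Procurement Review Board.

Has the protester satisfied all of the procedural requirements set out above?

Step 1: 45 days after 2014-01-15 (when the award decision is issued) is 2014-03-01; completed 2014-01-17, before the deadline.
Step 2: 59 days after 2014-01-22 (end of the 5-day waiting period, which began when the written protest is filed on 2014-01-17) is 2014-03-22; done 2014-03-21 — timely.
Step 3: 70 days after 2014-01-15 (when the award decision is issued) is 2014-03-26; done 2014-03-23 — timely.
Step 4: 10 days after 2014-03-23 (when the protest bond is posted) is 2014-04-02; done 2014-04-01 — timely.
Step 5: 5 days after 2014-04-15 (end of the 14-day comment period, which began when the statement of grounds is filed on 2014-04-01) is 2014-04-20; 2014-04-16 is within that limit.
Step 6: the window is 20–35 days after 2014-04-16 (when the procurement file is requested), so 2014-05-06 through 2014-05-21; done 2014-05-07 — within the window.
Step 7: the window is 20–125 days after 2014-03-23 (when the protest bond is posted), so 2014-04-12 through 2014-07-26; 2014-06-07 falls inside that range.

Yes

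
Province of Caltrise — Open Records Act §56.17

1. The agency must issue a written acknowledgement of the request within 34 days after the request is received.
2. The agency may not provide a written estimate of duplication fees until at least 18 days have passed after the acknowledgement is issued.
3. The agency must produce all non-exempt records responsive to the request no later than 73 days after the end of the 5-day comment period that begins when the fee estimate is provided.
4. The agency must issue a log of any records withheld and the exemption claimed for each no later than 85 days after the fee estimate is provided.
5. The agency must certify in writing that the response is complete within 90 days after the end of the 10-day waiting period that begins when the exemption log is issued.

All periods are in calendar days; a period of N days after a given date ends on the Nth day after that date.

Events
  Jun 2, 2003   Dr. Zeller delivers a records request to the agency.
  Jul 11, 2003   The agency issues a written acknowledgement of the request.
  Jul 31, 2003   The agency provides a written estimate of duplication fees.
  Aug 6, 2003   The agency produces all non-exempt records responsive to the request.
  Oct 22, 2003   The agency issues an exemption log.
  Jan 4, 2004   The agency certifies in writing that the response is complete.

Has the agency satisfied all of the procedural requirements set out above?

(1) due by Jun 2, 2003 + 34 days = Jul 6, 2003; not done until Jul 11, 2003, 5 days after the deadline.
The analysis stops there.

No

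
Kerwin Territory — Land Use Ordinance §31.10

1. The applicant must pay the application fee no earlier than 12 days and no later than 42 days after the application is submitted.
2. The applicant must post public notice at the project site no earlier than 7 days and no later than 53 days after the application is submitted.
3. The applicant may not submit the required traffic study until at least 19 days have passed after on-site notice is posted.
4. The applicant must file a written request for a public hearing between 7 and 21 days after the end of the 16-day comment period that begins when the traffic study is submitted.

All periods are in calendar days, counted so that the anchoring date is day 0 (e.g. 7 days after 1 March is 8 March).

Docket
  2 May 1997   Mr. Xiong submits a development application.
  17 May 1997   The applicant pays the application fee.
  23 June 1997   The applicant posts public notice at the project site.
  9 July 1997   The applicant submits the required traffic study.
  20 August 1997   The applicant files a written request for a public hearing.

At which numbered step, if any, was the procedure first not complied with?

Step 3

Step 1: the window is 12–42 days after 2 May 1997 (when the application is submitted), so 14 May 1997 through 13 June 1997; 17 May 1997 falls inside that range.
Step 2: the window is 7–53 days after 2 May 1997 (when the application is submitted), so 9 May 1997 through 24 June 1997; done 23 June 1997 — within the window.
Step 3: the earliest permitted date is 19 days after 23 June 1997 (when on-site notice is posted), i.e. 12 July 1997; done 9 July 1997 — 3 days too early.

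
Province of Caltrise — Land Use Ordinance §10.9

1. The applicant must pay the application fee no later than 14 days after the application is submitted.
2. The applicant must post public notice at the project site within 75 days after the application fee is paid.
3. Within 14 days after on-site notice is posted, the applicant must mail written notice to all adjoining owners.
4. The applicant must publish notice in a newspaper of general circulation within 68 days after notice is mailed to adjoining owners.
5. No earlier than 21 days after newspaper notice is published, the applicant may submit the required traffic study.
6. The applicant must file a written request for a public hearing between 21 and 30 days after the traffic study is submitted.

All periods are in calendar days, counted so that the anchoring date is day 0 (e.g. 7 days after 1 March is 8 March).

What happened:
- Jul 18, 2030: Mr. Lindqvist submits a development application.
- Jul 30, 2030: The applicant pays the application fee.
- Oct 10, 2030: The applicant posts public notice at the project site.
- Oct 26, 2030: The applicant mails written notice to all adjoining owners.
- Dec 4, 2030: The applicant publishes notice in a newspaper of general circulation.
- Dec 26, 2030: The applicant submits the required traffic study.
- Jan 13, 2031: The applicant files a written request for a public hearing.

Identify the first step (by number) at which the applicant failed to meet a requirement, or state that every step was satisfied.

Step 3

Step 1: 14 days after Jul 18, 2030 (when the application is submitted) is Aug 1, 2030; done Jul 30, 2030 — timely.
Step 2: 75 days after Jul 30, 2030 (when the application fee is paid) is Oct 13, 2030; Oct 10, 2030 is within that limit.
Step 3: 14 days after Oct 10, 2030 (when on-site notice is posted) is Oct 24, 2030; not done until Oct 26, 2030, 2 days after the deadline.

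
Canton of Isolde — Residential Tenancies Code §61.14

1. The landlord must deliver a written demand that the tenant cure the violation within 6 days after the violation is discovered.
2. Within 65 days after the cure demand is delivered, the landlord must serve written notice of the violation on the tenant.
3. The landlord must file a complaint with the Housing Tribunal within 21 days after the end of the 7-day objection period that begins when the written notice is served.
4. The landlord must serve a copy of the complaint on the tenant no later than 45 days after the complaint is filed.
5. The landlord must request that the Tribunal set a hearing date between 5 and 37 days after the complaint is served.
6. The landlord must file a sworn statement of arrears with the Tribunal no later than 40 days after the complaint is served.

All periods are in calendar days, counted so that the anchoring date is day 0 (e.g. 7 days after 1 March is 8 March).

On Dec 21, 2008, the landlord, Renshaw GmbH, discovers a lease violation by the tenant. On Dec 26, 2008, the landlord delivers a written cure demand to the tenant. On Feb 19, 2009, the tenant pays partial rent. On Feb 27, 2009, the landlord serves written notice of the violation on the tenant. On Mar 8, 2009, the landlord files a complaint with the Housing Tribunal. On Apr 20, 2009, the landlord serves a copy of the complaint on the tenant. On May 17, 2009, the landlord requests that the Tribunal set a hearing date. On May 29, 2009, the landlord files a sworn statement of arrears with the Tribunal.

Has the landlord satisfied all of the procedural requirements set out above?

(1) due by Dec 21, 2008 + 6 days = Dec 27, 2008; Dec 26, 2008 is within that limit.
(2) due by Dec 26, 2008 + 65 days = Mar 1, 2009; done Feb 27, 2009 — timely.
(3) due by Mar 6, 2009 + 21 days = Mar 27, 2009; done Mar 8, 2009 — timely.
(4) due by Mar 8, 2009 + 45 days = Apr 22, 2009; completed Apr 20, 2009, before the deadline.
(5) the permitted window runs from Apr 20, 2009 + 5 = Apr 25, 2009 to Apr 20, 2009 + 37 = May 27, 2009; done May 17, 2009 — within the window.
(6) due by Apr 20, 2009 + 40 days = May 30, 2009; completed May 29, 2009, before the deadline.

Yes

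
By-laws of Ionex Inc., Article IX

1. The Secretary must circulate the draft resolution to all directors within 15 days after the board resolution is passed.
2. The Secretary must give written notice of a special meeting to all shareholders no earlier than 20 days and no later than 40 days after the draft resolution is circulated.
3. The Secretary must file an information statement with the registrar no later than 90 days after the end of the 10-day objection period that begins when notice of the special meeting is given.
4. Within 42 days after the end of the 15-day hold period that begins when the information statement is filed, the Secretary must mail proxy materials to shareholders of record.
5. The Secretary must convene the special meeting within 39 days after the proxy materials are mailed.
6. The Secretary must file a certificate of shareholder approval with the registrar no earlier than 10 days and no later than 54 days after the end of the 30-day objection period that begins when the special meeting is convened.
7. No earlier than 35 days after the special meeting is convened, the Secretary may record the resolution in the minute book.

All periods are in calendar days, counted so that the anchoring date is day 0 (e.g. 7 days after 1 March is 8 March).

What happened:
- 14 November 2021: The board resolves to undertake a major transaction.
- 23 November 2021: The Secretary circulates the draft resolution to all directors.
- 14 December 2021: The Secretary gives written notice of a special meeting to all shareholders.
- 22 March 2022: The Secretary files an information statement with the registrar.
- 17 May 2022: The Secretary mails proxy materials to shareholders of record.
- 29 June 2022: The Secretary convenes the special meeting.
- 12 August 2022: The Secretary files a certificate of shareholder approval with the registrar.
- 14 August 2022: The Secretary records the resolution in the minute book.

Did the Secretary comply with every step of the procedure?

No

Step 1 — counting 15 days from 14 November 2021 (when the board resolution is passed) gives a deadline of 29 November 2021; completed 23 November 2021, before the deadline.
Step 2 — 20 and 40 days from 23 November 2021 (when the draft resolution is circulated) are 13 December 2021 and 2 January 2022 respectively; done 14 December 2021 — within the window.
Step 3 — counting 90 days from 24 December 2021 (end of the 10-day objection period, which began when notice of the special meeting is given on 14 December 2021) gives a deadline of 24 March 2022; completed 22 March 2022, before the deadline.
Step 4 — counting 42 days from 6 April 2022 (end of the 15-day hold period, which began when the information statement is filed on 22 March 2022) gives a deadline of 18 May 2022; done 17 May 2022 — timely.
Step 5 — counting 39 days from 17 May 2022 (when the proxy materials are mailed) gives a deadline of 25 June 2022; 29 June 2022 misses that deadline by 4 days.
Later steps need not be reached.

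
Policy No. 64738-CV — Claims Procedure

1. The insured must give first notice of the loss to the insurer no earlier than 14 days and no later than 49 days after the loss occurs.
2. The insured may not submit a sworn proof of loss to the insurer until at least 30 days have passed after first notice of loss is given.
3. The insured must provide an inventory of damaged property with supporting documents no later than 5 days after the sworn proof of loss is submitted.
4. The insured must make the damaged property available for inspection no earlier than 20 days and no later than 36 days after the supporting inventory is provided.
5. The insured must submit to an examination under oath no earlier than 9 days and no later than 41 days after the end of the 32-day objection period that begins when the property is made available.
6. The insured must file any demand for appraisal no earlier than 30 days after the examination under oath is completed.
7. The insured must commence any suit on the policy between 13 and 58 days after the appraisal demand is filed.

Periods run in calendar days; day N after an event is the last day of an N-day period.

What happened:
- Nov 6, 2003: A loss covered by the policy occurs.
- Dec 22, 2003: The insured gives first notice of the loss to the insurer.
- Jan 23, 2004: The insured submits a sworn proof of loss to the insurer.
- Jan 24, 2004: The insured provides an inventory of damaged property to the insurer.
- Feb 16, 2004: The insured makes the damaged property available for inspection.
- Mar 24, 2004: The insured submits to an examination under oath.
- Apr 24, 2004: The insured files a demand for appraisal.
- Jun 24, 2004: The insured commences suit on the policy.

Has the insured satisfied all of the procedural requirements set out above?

No

Step 1 — 14 and 49 days from Nov 6, 2003 (when the loss occurs) are Nov 20, 2003 and Dec 25, 2003 respectively; done Dec 22, 2003 — within the window.
Step 2 — must wait 30 days from Dec 22, 2003 (when first notice of loss is given), so not before Jan 21, 2004; done Jan 23, 2004, after the minimum wait.
Step 3 — counting 5 days from Jan 23, 2004 (when the sworn proof of loss is submitted) gives a deadline of Jan 28, 2004; Jan 24, 2004 is within that limit.
Step 4 — 20 and 36 days from Jan 24, 2004 (when the supporting inventory is provided) are Feb 13, 2004 and Feb 29, 2004 respectively; Feb 16, 2004 falls inside that range.
Step 5 — 9 and 41 days from Mar 19, 2004 (end of the 32-day objection period, which began when the property is made available on Feb 16, 2004) are Mar 28, 2004 and Apr 29, 2004 respectively; done Mar 24, 2004 — 4 days before the window opened.
The procedure was therefore not followed at step 5.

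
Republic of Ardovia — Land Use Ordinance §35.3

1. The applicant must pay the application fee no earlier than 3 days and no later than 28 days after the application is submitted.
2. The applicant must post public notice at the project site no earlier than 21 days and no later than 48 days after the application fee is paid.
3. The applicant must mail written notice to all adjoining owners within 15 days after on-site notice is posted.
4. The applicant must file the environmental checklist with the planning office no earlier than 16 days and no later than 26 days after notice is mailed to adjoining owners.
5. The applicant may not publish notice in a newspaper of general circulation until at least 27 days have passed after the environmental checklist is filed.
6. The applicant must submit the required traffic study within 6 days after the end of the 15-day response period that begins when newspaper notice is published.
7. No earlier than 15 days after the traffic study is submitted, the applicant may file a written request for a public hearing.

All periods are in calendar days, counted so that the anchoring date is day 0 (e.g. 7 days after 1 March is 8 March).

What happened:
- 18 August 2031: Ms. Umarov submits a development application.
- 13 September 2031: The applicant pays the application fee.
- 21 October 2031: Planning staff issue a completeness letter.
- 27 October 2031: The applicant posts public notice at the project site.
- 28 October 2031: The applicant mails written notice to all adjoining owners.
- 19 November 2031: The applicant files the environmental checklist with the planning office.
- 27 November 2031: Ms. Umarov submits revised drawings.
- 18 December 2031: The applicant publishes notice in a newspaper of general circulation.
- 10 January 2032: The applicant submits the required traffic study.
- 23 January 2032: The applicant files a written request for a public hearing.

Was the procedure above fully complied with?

Step 1: the window is 3–28 days after 18 August 2031 (when the application is submitted), so 21 August 2031 through 15 September 2031; 13 September 2031 falls inside that range.
Step 2: the window is 21–48 days after 13 September 2031 (when the application fee is paid), so 4 October 2031 through 31 October 2031; done 27 October 2031 — within the window.
Step 3: 15 days after 27 October 2031 (when on-site notice is posted) is 11 November 2031; completed 28 October 2031, before the deadline.
Step 4: the window is 16–26 days after 28 October 2031 (when notice is mailed to adjoining owners), so 13 November 2031 through 23 November 2031; done 19 November 2031, which is between those dates.
Step 5: the earliest permitted date is 27 days after 19 November 2031 (when the environmental checklist is filed), i.e. 16 December 2031; done 18 December 2031 — permitted.
Step 6: 6 days after 2 January 2032 (end of the 15-day response period, which began when newspaper notice is published on 18 December 2031) is 8 January 2032; done 10 January 2032 — 2 days late.
The analysis stops there.

No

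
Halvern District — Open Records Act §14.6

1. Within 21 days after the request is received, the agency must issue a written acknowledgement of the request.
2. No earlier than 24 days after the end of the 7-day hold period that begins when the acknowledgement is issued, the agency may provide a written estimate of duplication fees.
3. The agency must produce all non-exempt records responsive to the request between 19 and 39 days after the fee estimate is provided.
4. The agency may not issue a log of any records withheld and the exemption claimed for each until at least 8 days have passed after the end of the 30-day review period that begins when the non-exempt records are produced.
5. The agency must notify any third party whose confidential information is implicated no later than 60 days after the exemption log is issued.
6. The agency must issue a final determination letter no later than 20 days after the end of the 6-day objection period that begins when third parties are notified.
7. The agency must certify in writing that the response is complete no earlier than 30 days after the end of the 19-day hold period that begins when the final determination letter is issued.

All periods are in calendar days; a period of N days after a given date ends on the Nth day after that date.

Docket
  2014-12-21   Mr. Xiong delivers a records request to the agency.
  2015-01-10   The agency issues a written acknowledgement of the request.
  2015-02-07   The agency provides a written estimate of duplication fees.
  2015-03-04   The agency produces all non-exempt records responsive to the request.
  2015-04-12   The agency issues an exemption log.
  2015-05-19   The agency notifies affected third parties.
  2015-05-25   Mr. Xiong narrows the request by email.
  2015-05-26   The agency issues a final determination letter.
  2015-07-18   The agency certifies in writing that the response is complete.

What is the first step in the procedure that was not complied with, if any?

Step 2

Step 1 — counting 21 days from 2014-12-21 (when the request is received) gives a deadline of 2015-01-11; completed 2015-01-10, before the deadline.
Step 2 — must wait 24 days from 2015-01-17 (end of the 7-day hold period, which began when the acknowledgement is issued on 2015-01-10), so not before 2015-02-10; done 2015-02-07 — 3 days too early.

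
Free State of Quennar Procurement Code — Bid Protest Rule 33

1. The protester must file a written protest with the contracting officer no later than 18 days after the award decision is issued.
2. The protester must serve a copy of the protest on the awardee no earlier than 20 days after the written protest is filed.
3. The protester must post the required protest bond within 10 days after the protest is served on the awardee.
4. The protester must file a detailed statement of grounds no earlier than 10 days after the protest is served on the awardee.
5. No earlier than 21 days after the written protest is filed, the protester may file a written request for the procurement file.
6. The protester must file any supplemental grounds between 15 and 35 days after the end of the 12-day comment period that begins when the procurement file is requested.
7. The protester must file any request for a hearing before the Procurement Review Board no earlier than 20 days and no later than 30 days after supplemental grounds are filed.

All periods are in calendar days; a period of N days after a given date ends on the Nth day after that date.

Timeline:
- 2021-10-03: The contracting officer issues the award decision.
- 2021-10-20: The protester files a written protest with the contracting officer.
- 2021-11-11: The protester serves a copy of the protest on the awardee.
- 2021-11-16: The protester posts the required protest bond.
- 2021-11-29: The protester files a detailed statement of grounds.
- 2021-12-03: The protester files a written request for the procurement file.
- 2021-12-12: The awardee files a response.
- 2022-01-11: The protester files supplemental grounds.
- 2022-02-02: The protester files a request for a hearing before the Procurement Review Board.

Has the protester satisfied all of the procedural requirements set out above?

(1) due by 2021-10-03 + 18 days = 2021-10-21; completed 2021-10-20, before the deadline.
(2) permitted from 2021-10-20 + 20 days = 2021-11-09 onward; done 2021-11-11 — permitted.
(3) due by 2021-11-11 + 10 days = 2021-11-21; completed 2021-11-16, before the deadline.
(4) permitted from 2021-11-11 + 10 days = 2021-11-21 onward; 2021-11-29 is on or after that date.
(5) permitted from 2021-10-20 + 21 days = 2021-11-10 onward; done 2021-12-03, after the minimum wait.
(6) the permitted window runs from 2021-12-15 + 15 = 2021-12-30 to 2021-12-15 + 35 = 2022-01-19; done 2022-01-11 — within the window.
(7) the permitted window runs from 2022-01-11 + 20 = 2022-01-31 to 2022-01-11 + 30 = 2022-02-10; done 2022-02-02 — within the window.

Yes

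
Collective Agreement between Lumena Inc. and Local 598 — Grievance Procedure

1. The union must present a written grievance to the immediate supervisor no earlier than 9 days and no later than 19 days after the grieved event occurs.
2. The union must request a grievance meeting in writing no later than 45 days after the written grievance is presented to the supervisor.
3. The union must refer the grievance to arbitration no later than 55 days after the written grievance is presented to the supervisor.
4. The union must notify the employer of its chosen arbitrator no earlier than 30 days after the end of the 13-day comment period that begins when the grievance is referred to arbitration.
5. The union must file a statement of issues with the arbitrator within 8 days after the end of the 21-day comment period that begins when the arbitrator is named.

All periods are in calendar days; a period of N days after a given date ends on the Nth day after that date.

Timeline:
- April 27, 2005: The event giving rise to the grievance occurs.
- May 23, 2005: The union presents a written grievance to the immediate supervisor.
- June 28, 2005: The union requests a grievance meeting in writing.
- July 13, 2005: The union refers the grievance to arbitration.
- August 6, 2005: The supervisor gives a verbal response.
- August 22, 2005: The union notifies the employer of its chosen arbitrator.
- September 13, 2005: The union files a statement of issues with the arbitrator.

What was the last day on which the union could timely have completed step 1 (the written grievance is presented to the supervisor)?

May 16, 2005

Step 1 runs from April 27, 2005, when the grieved event occurs. The window is 9–19 days after April 27, 2005; it closes on May 16, 2005.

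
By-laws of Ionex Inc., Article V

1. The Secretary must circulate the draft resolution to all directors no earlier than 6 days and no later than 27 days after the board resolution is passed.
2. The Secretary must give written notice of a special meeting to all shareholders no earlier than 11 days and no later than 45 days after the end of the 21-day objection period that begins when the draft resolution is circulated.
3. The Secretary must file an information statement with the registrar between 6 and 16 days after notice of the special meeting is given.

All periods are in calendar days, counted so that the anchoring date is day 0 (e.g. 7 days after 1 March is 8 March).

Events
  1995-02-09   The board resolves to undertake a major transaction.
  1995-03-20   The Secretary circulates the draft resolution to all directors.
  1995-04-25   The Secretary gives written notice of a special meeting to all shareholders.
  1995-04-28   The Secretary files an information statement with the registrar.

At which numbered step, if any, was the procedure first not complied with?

Step 1

Step 1: the window is 6–27 days after 1995-02-09 (when the board resolution is passed), so 1995-02-15 through 1995-03-08; 1995-03-20 is 12 days past the end of the window.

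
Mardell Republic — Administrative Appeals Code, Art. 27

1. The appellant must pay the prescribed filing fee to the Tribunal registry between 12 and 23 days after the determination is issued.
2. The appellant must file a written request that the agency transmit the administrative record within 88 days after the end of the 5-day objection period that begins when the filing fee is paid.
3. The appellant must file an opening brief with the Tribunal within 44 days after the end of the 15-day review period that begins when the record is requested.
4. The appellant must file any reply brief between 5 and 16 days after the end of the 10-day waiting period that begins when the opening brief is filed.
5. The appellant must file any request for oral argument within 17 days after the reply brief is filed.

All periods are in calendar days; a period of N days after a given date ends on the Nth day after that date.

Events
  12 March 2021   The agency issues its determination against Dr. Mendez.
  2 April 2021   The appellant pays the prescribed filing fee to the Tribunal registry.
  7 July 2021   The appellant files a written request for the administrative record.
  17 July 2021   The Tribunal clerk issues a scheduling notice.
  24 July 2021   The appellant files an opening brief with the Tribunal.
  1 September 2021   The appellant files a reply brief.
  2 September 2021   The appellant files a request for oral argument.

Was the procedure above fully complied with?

Step 1: the window is 12–23 days after 12 March 2021 (when the determination is issued), so 24 March 2021 through 4 April 2021; 2 April 2021 falls inside that range.
Step 2: 88 days after 7 April 2021 (end of the 5-day objection period, which began when the filing fee is paid on 2 April 2021) is 4 July 2021; not done until 7 July 2021, 3 days after the deadline.

No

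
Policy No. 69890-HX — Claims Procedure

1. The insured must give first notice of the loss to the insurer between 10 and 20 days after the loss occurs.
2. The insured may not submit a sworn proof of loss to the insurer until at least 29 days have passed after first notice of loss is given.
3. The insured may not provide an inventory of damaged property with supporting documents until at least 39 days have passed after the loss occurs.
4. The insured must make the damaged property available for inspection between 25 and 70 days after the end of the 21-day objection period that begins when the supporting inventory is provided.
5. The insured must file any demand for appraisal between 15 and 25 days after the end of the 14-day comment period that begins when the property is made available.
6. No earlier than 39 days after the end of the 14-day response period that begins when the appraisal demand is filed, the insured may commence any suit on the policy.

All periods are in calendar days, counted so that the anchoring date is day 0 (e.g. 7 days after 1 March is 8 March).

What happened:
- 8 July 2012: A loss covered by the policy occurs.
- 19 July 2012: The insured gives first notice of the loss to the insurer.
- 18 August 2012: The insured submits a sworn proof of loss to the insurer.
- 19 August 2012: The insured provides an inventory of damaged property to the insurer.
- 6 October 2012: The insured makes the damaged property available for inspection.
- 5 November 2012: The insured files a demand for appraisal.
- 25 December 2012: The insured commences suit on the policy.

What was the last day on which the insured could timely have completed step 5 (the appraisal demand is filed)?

The property is made available on 6 October 2012; the 14-day comment period therefore ends 20 October 2012, and step 5 runs from that date. The window is 15–25 days after 20 October 2012; it closes on 14 November 2012.

14 November 2012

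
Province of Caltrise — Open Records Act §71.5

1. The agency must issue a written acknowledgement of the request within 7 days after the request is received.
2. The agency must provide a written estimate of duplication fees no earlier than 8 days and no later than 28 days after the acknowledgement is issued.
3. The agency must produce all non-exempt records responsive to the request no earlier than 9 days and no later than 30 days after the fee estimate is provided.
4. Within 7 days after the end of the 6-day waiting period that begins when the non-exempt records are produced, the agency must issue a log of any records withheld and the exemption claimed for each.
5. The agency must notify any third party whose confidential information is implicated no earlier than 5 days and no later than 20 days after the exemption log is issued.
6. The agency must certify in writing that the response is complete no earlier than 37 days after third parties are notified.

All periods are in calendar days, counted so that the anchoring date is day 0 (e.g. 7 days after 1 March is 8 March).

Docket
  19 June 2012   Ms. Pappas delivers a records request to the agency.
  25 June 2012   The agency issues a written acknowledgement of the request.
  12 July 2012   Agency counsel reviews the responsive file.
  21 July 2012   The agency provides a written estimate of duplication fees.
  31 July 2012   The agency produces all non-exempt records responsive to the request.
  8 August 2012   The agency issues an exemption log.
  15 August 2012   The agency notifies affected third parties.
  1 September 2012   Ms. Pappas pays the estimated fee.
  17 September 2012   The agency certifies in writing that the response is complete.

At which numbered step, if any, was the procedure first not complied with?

(1) due by 19 June 2012 + 7 days = 26 June 2012; 25 June 2012 is within that limit.
(2) the permitted window runs from 25 June 2012 + 8 = 3 July 2012 to 25 June 2012 + 28 = 23 July 2012; done 21 July 2012, which is between those dates.
(3) the permitted window runs from 21 July 2012 + 9 = 30 July 2012 to 21 July 2012 + 30 = 20 August 2012; done 31 July 2012, which is between those dates.
(4) due by 6 August 2012 + 7 days = 13 August 2012; completed 8 August 2012, before the deadline.
(5) the permitted window runs from 8 August 2012 + 5 = 13 August 2012 to 8 August 2012 + 20 = 28 August 2012; done 15 August 2012, which is between those dates.
(6) permitted from 15 August 2012 + 37 days = 21 September 2012 onward; acted on 17 September 2012, 4 days prematurely.

Step 6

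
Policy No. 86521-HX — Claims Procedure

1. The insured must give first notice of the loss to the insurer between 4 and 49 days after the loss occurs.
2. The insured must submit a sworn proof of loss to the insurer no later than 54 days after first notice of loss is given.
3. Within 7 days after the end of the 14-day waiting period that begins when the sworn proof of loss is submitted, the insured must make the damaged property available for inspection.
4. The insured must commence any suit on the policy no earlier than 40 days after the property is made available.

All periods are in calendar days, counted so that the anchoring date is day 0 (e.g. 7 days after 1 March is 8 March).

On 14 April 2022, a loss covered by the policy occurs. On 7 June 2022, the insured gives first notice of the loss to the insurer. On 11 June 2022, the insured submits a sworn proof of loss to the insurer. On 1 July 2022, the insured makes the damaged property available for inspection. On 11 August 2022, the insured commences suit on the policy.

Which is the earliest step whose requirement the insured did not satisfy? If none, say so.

Step 1

Step 1 — 4 and 49 days from 14 April 2022 (when the loss occurs) are 18 April 2022 and 2 June 2022 respectively; done 7 June 2022 — 5 days after the window closed.
No need to go further; step 1 was not satisfied.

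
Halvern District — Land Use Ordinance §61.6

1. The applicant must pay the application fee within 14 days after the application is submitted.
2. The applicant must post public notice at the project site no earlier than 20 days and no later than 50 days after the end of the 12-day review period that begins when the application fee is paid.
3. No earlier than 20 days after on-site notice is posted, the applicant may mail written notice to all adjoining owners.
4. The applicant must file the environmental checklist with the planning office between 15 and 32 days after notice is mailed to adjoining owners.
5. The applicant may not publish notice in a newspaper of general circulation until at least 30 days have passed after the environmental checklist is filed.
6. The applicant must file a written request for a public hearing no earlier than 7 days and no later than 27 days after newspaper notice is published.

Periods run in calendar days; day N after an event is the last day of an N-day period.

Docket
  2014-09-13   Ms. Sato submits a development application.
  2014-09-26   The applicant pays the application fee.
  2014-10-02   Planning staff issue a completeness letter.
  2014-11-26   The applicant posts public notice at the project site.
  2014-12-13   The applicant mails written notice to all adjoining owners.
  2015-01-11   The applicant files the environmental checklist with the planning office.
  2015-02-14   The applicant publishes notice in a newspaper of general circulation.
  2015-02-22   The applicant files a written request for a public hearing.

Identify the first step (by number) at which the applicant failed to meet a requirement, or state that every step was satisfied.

Step 1 — counting 14 days from 2014-09-13 (when the application is submitted) gives a deadline of 2014-09-27; completed 2014-09-26, before the deadline.
Step 2 — 20 and 50 days from 2014-10-08 (end of the 12-day review period, which began when the application fee is paid on 2014-09-26) are 2014-10-28 and 2014-11-27 respectively; done 2014-11-26, which is between those dates.
Step 3 — must wait 20 days from 2014-11-26 (when on-site notice is posted), so not before 2014-12-16; 2014-12-13 is 3 days before the earliest permitted date.
The procedure was therefore not followed at step 3.

Step 3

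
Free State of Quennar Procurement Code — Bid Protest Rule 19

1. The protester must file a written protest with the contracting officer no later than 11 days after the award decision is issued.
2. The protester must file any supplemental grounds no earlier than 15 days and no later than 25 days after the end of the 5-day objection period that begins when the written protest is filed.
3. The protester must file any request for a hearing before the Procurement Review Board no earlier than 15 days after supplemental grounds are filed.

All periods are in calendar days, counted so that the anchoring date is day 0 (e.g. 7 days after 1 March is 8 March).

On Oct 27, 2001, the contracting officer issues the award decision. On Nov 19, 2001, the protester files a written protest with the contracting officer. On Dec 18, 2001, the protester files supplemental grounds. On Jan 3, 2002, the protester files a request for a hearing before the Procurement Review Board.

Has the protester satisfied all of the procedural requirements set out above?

Step 1 — counting 11 days from Oct 27, 2001 (when the award decision is issued) gives a deadline of Nov 7, 2001; done Nov 19, 2001 — 12 days late.

No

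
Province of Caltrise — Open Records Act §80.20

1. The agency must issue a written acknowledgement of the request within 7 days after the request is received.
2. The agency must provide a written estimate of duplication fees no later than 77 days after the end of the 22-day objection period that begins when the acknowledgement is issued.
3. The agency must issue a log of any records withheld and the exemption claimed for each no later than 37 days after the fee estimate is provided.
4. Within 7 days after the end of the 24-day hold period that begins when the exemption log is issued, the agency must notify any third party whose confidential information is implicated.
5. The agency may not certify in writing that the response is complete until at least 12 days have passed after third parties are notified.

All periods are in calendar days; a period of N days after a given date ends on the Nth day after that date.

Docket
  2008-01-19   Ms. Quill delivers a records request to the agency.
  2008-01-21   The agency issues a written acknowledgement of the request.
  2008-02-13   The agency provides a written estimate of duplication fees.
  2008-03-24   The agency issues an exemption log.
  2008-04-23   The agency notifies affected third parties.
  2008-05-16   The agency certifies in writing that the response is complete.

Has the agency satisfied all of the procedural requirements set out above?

(1) due by 2008-01-19 + 7 days = 2008-01-26; done 2008-01-21 — timely.
(2) due by 2008-02-12 + 77 days = 2008-04-29; done 2008-02-13 — timely.
(3) due by 2008-02-13 + 37 days = 2008-03-21; 2008-03-24 misses that deadline by 3 days.

No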